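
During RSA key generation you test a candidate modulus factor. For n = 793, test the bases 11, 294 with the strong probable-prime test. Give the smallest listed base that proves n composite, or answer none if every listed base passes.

n − 1 = 792 = 2^3 · 99, so s = 3 and d = 99.
Base 11: x_0 = 11^99 mod 793 = 538. x_0 is neither 1 nor 792, so continue squaring. x_1 = 538^2 mod 793 = 792. x_1 ≡ −1, so 11 is not a witness.
Base 294: x_0 = 294^99 mod 793 = 499. x_0 is neither 1 nor 792, so continue squaring. x_1 = 499^2 mod 793 = 792. x_1 ≡ −1, so 294 is not a witness.
No listed base is a witness for 793.

none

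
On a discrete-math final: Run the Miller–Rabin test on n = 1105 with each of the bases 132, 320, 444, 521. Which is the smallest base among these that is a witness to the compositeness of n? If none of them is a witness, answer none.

n − 1 = 1104 = 2^4 · 69, so s = 4 and d = 69.
Base 132: x_0 = 132^69 mod 1105 = 642. x_0 is neither 1 nor 1104, so continue squaring. x_1 = 642^2 mod 1105 = 1104. x_1 ≡ −1, so 132 is not a witness.
Base 320: x_0 = 320^69 mod 1105 = 1100. x_0 is neither 1 nor 1104, so continue squaring. x_1 = 1100^2 mod 1105 = 25. x_2 = 25^2 mod 1105 = 625. x_3 = 625^2 mod 1105 = 560. Reached i = s−1 = 3 without hitting −1: 320 is a Miller–Rabin witness and 1105 is composite.
Base 444: x_0 = 444^69 mod 1105 = 304. x_0 is neither 1 nor 1104, so continue squaring. x_1 = 304^2 mod 1105 = 701. x_2 = 701^2 mod 1105 = 781. x_3 = 781^2 mod 1105 = 1. x_3 = 1 but x_2 ≠ ±1, a nontrivial square root of 1 — 444 is a witness and 1105 is composite.
Base 521: x_0 = 521^69 mod 1105 = 911. x_0 is neither 1 nor 1104, so continue squaring. x_1 = 911^2 mod 1105 = 66. x_2 = 66^2 mod 1105 = 1041. x_3 = 1041^2 mod 1105 = 781. Reached i = s−1 = 3 without hitting −1: 521 is a Miller–Rabin witness and 1105 is composite.
The smallest witness among the given bases is 320.

320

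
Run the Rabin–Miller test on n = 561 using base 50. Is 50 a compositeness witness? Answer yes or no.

n − 1 = 560 = 2^4 · 35, so s = 4 and d = 35.
x_0 = 50^35 mod 561 = 560.
x_0 = 560 ≡ −1, so 50 is not a witness.

no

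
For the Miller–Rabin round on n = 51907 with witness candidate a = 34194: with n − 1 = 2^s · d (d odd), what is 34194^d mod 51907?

1

n − 1 = 51906 = 2^1 · 25953, so s = 1 and d = 25953.
34194^25953 mod 51907 = 1.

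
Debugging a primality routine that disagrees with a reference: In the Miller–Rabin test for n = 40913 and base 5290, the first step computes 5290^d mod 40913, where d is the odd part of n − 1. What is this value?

n − 1 = 40912 = 2^4 · 2557, so s = 4 and d = 2557.
5290^2557 mod 40913 = 22753.

22753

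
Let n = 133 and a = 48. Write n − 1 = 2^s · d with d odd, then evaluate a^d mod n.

27

n − 1 = 132 = 2^2 · 33, so s = 2 and d = 33.
48^33 mod 133 = 27.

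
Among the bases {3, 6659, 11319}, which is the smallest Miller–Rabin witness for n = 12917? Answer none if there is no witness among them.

n − 1 = 12916 = 2^2 · 3229, so s = 2 and d = 3229.
Base 3: x_0 = 3^3229 mod 12917 = 3778. x_0 is neither 1 nor 12916, so continue squaring. x_1 = 3778^2 mod 12917 = 12916. x_1 ≡ −1, so 3 is not a witness.
Base 6659: x_0 = 6659^3229 mod 12917 = 1. x_0 = 1, so 6659 is not a witness.
Base 11319: x_0 = 11319^3229 mod 12917 = 9139. x_0 is neither 1 nor 12916, so continue squaring. x_1 = 9139^2 mod 12917 = 12916. x_1 ≡ −1, so 11319 is not a witness.
No listed base is a witness for 12917.

none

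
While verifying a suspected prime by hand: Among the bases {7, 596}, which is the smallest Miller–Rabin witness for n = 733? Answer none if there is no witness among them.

none

n − 1 = 732 = 2^2 · 183, so s = 2 and d = 183.
Base 7: x_0 = 7^183 mod 733 = 380. x_0 is neither 1 nor 732, so continue squaring. x_1 = 380^2 mod 733 = 732. x_1 ≡ −1, so 7 is not a witness.
Base 596: x_0 = 596^183 mod 733 = 380. x_0 is neither 1 nor 732, so continue squaring. x_1 = 380^2 mod 733 = 732. x_1 ≡ −1, so 596 is not a witness.
No listed base is a witness for 733.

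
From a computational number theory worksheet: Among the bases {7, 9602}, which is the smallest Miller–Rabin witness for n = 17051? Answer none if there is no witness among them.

7

n − 1 = 17050 = 2^1 · 8525, so s = 1 and d = 8525.
Base 7: x_0 = 7^8525 mod 17051 = 14354. x_0 ∉ {1, 17050} and s = 1, so 7 is a Miller–Rabin witness and 17051 is composite.
Base 9602: x_0 = 9602^8525 mod 17051 = 7961. x_0 ∉ {1, 17050} and s = 1, so 9602 is a Miller–Rabin witness and 17051 is composite.
The smallest witness among the given bases is 7.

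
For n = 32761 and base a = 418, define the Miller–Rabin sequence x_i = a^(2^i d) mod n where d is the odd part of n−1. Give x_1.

n − 1 = 32760 = 2^3 · 4095, so s = 3 and d = 4095.
Repeated squaring mod 32761: 418^1 ≡ 418, 418^2 ≡ 10919, 418^4 ≡ 7282, 418^8 ≡ 20226, 418^16 ≡ 4469, 418^32 ≡ 20512, 418^64 ≡ 25382, 418^128 ≡ 859, 418^256 ≡ 17139, 418^512 ≡ 10195, 418^1024 ≡ 20133, 418^2048 ≡ 18597.
4095 = 2048 + 1024 + 512 + 256 + 128 + 64 + 32 + 16 + 8 + 4 + 2 + 1, so 418^4095 ≡ 18597·20133·10195·17139·859·25382·20512·4469·20226·7282·10919·418 ≡ 19728 (mod 32761).
x_0 = 19728.
x_1 = 19728^2 mod 32761 = 26065.

26065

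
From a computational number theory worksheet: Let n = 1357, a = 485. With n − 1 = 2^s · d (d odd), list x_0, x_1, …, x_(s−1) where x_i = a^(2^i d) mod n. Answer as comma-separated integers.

1064, 358

n − 1 = 1356 = 2^2 · 339, so s = 2 and d = 339.
x_0 = 485^339 mod 1357 = 1064.
x_1 = 1064^2 mod 1357 = 358.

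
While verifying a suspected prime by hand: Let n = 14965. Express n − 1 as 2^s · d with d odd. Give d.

3741

Halving: 14964 → 7482 → 3741; 3741 is odd.
So 14964 = 2^2 · 3741.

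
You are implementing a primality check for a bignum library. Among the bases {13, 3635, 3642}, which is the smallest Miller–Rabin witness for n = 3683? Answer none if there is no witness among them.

n − 1 = 3682 = 2^1 · 1841, so s = 1 and d = 1841.
Base 13: x_0 = 13^1841 mod 3683 = 3624. x_0 ∉ {1, 3682} and s = 1, so 13 is a Miller–Rabin witness and 3683 is composite.
Base 3635: x_0 = 3635^1841 mod 3683 = 911. x_0 ∉ {1, 3682} and s = 1, so 3635 is a Miller–Rabin witness and 3683 is composite.
Base 3642: x_0 = 3642^1841 mod 3683 = 75. x_0 ∉ {1, 3682} and s = 1, so 3642 is a Miller–Rabin witness and 3683 is composite.
The smallest witness among the given bases is 13.

13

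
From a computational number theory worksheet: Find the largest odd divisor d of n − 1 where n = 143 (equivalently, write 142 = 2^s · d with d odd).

Halving: 142 → 71; 71 is odd.
So 142 = 2^1 · 71.

71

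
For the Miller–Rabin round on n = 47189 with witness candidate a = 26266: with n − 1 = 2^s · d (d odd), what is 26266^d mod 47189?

n − 1 = 47188 = 2^2 · 11797, so s = 2 and d = 11797.
26266^11797 mod 47189 = 47188.

47188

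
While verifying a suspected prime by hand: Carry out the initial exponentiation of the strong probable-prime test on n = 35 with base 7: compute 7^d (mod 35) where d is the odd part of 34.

n − 1 = 34 = 2^1 · 17, so s = 1 and d = 17.
7^17 mod 35 = 7.

7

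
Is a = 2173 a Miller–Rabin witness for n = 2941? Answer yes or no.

n − 1 = 2940 = 2^2 · 735, so s = 2 and d = 735.
Repeated squaring mod 2941: 2173^1 ≡ 2173, 2173^2 ≡ 1624, 2173^4 ≡ 2240, 2173^8 ≡ 254, 2173^16 ≡ 2755, 2173^32 ≡ 2245, 2173^64 ≡ 2092, 2173^128 ≡ 256, 2173^256 ≡ 834, 2173^512 ≡ 1480.
735 = 512 + 128 + 64 + 16 + 8 + 4 + 2 + 1, so 2173^735 ≡ 1480·256·2092·2755·254·2240·1624·2173 ≡ 2221 (mod 2941).
x_0 = 2173^735 mod 2941 = 2221.
x_0 is neither 1 nor 2940, so continue squaring.
x_1 = 2221^2 mod 2941 = 784.
Reached i = s−1 = 1 without hitting −1: 2173 is a Miller–Rabin witness and 2941 is composite.

yes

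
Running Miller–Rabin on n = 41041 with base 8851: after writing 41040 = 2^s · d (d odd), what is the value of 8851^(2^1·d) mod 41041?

27182

n − 1 = 41040 = 2^4 · 2565, so s = 4 and d = 2565.
By repeated squaring, 8851^2565 ≡ 20327 (mod 41041).
x_0 = 20327.
x_1 = 20327^2 mod 41041 = 27182.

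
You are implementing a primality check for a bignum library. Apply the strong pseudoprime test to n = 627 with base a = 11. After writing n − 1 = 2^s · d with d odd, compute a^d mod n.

11

n − 1 = 626 = 2^1 · 313, so s = 1 and d = 313.
11^313 mod 627 = 11.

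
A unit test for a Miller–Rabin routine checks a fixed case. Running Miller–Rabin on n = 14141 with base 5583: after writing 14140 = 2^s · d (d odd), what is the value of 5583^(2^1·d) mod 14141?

n − 1 = 14140 = 2^2 · 3535, so s = 2 and d = 3535.
By repeated squaring, 5583^3535 ≡ 639 (mod 14141).
x_0 = 639.
x_1 = 639^2 mod 14141 = 12373.

12373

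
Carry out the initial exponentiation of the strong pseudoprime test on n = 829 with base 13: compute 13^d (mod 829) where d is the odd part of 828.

828

n − 1 = 828 = 2^2 · 207, so s = 2 and d = 207.
By repeated squaring, 13^207 ≡ 828 (mod 829).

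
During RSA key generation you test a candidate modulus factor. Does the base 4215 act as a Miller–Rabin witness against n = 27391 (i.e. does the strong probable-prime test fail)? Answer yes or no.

no

n − 1 = 27390 = 2^1 · 13695, so s = 1 and d = 13695.
Repeated squaring mod 27391: 4215^1 ≡ 4215, 4215^2 ≡ 16857, 4215^4 ≡ 4215, 4215^8 ≡ 16857, 4215^16 ≡ 4215, 4215^32 ≡ 16857, 4215^64 ≡ 4215, 4215^128 ≡ 16857, 4215^256 ≡ 4215, 4215^512 ≡ 16857, 4215^1024 ≡ 4215, 4215^2048 ≡ 16857, 4215^4096 ≡ 4215, 4215^8192 ≡ 16857.
13695 = 8192 + 4096 + 1024 + 256 + 64 + 32 + 16 + 8 + 4 + 2 + 1, so 4215^13695 ≡ 16857·4215·4215·4215·4215·16857·4215·16857·4215·16857·4215 ≡ 1 (mod 27391).
x_0 = 4215^13695 mod 27391 = 1.
x_0 = 1, so 4215 is not a witness.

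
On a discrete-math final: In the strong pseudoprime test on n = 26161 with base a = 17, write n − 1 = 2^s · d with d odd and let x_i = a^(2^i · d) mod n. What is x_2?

1

n − 1 = 26160 = 2^4 · 1635, so s = 4 and d = 1635.
x_0 = 17^1635 mod 26161 = 3551.
x_1 = 3551^2 mod 26161 = 26160.
x_2 = 26160^2 mod 26161 = 1.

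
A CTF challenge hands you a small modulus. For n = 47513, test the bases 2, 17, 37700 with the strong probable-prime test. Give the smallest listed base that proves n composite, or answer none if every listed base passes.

n − 1 = 47512 = 2^3 · 5939, so s = 3 and d = 5939.
Base 2: x_0 = 2^5939 mod 47513 = 47512. x_0 = 47512 ≡ −1, so 2 is not a witness.
Base 17: x_0 = 17^5939 mod 47513 = 47512. x_0 = 47512 ≡ −1, so 17 is not a witness.
Base 37700: x_0 = 37700^5939 mod 47513 = 1271. x_0 is neither 1 nor 47512, so continue squaring. x_1 = 1271^2 mod 47513 = 47512. x_1 ≡ −1, so 37700 is not a witness.
No listed base is a witness for 47513.

none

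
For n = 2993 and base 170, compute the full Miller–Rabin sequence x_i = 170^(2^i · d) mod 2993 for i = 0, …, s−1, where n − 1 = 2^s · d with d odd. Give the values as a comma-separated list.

n − 1 = 2992 = 2^4 · 187, so s = 4 and d = 187.
x_0 = 170^187 mod 2993 = 2677.
x_1 = 2677^2 mod 2993 = 1087.
x_2 = 1087^2 mod 2993 = 2327.
x_3 = 2327^2 mod 2993 = 592.

2677, 1087, 2327, 592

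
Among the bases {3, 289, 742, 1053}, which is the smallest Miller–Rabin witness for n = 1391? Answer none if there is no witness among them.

3

n − 1 = 1390 = 2^1 · 695, so s = 1 and d = 695.
Base 3: x_0 = 3^695 mod 1391 = 87. x_0 ∉ {1, 1390} and s = 1, so 3 is a Miller–Rabin witness and 1391 is composite.
Base 289: x_0 = 289^695 mod 1391 = 997. x_0 ∉ {1, 1390} and s = 1, so 289 is a Miller–Rabin witness and 1391 is composite.
Base 742: x_0 = 742^695 mod 1391 = 1340. x_0 ∉ {1, 1390} and s = 1, so 742 is a Miller–Rabin witness and 1391 is composite.
Base 1053: x_0 = 1053^695 mod 1391 = 1365. x_0 ∉ {1, 1390} and s = 1, so 1053 is a Miller–Rabin witness and 1391 is composite.
The smallest witness among the given bases is 3.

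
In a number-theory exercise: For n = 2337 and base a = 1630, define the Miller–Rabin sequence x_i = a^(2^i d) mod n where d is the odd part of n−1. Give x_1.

n − 1 = 2336 = 2^5 · 73, so s = 5 and d = 73.
x_0 = 1630^73 mod 2337 = 148.
x_1 = 148^2 mod 2337 = 871.

871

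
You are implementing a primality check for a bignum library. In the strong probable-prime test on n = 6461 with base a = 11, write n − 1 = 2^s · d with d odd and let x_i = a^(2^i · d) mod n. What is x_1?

5854

n − 1 = 6460 = 2^2 · 1615, so s = 2 and d = 1615.
Repeated squaring mod 6461: 11^1 ≡ 11, 11^2 ≡ 121, 11^4 ≡ 1719, 11^8 ≡ 2284, 11^16 ≡ 2629, 11^32 ≡ 4832, 11^64 ≡ 4631, 11^128 ≡ 2102, 11^256 ≡ 5541, 11^512 ≡ 9, 11^1024 ≡ 81.
1615 = 1024 + 512 + 64 + 8 + 4 + 2 + 1, so 11^1615 ≡ 81·9·4631·2284·1719·121·11 ≡ 1159 (mod 6461).
x_0 = 1159.
x_1 = 1159^2 mod 6461 = 5854.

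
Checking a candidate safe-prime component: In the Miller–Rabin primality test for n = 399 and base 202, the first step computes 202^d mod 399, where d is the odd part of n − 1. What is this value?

n − 1 = 398 = 2^1 · 199, so s = 1 and d = 199.
By repeated squaring, 202^199 ≡ 202 (mod 399).

202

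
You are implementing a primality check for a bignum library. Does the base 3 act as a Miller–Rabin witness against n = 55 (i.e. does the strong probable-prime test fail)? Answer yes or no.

yes

n − 1 = 54 = 2^1 · 27, so s = 1 and d = 27.
x_0 = 3^27 mod 55 = 42.
x_0 ∉ {1, 54} and s = 1, so 3 is a Miller–Rabin witness and 55 is composite.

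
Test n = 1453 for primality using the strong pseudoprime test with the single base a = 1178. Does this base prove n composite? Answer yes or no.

n − 1 = 1452 = 2^2 · 363, so s = 2 and d = 363.
x_0 = 1178^363 mod 1453 = 1.
x_0 = 1, so 1178 is not a witness.

no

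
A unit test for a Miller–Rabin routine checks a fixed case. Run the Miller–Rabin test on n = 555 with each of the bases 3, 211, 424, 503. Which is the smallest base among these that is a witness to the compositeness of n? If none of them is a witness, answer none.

3

n − 1 = 554 = 2^1 · 277, so s = 1 and d = 277.
Base 3: x_0 = 3^277 mod 555 = 78. x_0 ∉ {1, 554} and s = 1, so 3 is a Miller–Rabin witness and 555 is composite.
Base 211: x_0 = 211^277 mod 555 = 211. x_0 ∉ {1, 554} and s = 1, so 211 is a Miller–Rabin witness and 555 is composite.
Base 424: x_0 = 424^277 mod 555 = 244. x_0 ∉ {1, 554} and s = 1, so 424 is a Miller–Rabin witness and 555 is composite.
Base 503: x_0 = 503^277 mod 555 = 368. x_0 ∉ {1, 554} and s = 1, so 503 is a Miller–Rabin witness and 555 is composite.
The smallest witness among the given bases is 3.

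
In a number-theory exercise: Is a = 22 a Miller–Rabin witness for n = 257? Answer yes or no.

n − 1 = 256 = 2^8 · 1, so s = 8 and d = 1.
x_0 = 22^1 mod 257 = 22.
x_0 is neither 1 nor 256, so continue squaring.
x_1 = 22^2 mod 257 = 227.
x_2 = 227^2 mod 257 = 129.
x_3 = 129^2 mod 257 = 193.
x_4 = 193^2 mod 257 = 241.
x_5 = 241^2 mod 257 = 256.
x_5 ≡ −1, so 22 is not a witness.

no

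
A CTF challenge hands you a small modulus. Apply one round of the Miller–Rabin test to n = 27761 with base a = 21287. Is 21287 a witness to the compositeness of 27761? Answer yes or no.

yes

n − 1 = 27760 = 2^4 · 1735, so s = 4 and d = 1735.
Repeated squaring mod 27761: 21287^1 ≡ 21287, 21287^2 ≡ 21327, 21287^4 ≡ 4705, 21287^8 ≡ 11508, 21287^16 ≡ 14094, 21287^32 ≡ 10881, 21287^64 ≡ 23257, 21287^128 ≡ 20486, 21287^256 ≡ 13159, 21287^512 ≡ 13924, 21287^1024 ≡ 22713.
1735 = 1024 + 512 + 128 + 64 + 4 + 2 + 1, so 21287^1735 ≡ 22713·13924·20486·23257·4705·21327·21287 ≡ 6080 (mod 27761).
x_0 = 21287^1735 mod 27761 = 6080.
x_0 is neither 1 nor 27760, so continue squaring.
x_1 = 6080^2 mod 27761 = 16509.
x_2 = 16509^2 mod 27761 = 17344.
x_3 = 17344^2 mod 27761 = 23901.
Reached i = s−1 = 3 without hitting −1: 21287 is a Miller–Rabin witness and 27761 is composite.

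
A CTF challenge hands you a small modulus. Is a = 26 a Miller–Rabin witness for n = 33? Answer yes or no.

yes

n − 1 = 32 = 2^5 · 1, so s = 5 and d = 1.
x_0 = 26^1 mod 33 = 26.
x_0 is neither 1 nor 32, so continue squaring.
x_1 = 26^2 mod 33 = 16.
x_2 = 16^2 mod 33 = 25.
x_3 = 25^2 mod 33 = 31.
x_4 = 31^2 mod 33 = 4.
Reached i = s−1 = 4 without hitting −1: 26 is a Miller–Rabin witness and 33 is composite.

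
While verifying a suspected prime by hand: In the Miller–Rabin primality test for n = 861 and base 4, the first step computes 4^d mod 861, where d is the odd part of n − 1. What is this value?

163

n − 1 = 860 = 2^2 · 215, so s = 2 and d = 215.
Repeated squaring mod 861: 4^1 ≡ 4, 4^2 ≡ 16, 4^4 ≡ 256, 4^8 ≡ 100, 4^16 ≡ 529, 4^32 ≡ 16, 4^64 ≡ 256, 4^128 ≡ 100.
215 = 128 + 64 + 16 + 4 + 2 + 1, so 4^215 ≡ 100·256·529·256·16·4 ≡ 163 (mod 861).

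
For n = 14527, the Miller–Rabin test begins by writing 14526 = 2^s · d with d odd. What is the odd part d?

7263

Halving: 14526 → 7263; 7263 is odd.
So 14526 = 2^1 · 7263.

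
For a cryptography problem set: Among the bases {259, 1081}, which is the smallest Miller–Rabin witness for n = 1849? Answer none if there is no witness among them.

259

n − 1 = 1848 = 2^3 · 231, so s = 3 and d = 231.
Base 259: x_0 = 259^231 mod 1849 = 431. x_0 is neither 1 nor 1848, so continue squaring. x_1 = 431^2 mod 1849 = 861. x_2 = 861^2 mod 1849 = 1721. Reached i = s−1 = 2 without hitting −1: 259 is a Miller–Rabin witness and 1849 is composite.
Base 1081: x_0 = 1081^231 mod 1849 = 1549. x_0 is neither 1 nor 1848, so continue squaring. x_1 = 1549^2 mod 1849 = 1248. x_2 = 1248^2 mod 1849 = 646. Reached i = s−1 = 2 without hitting −1: 1081 is a Miller–Rabin witness and 1849 is composite.
The smallest witness among the given bases is 259.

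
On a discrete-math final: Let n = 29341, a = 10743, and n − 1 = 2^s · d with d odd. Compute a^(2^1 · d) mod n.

29340

n − 1 = 29340 = 2^2 · 7335, so s = 2 and d = 7335.
x_0 = 10743^7335 mod 29341 = 18494.
x_1 = 18494^2 mod 29341 = 29340.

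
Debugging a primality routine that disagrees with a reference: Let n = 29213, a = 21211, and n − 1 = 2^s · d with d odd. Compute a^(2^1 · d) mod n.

28783

n − 1 = 29212 = 2^2 · 7303, so s = 2 and d = 7303.
x_0 = 21211^7303 mod 29213 = 1557.
x_1 = 1557^2 mod 29213 = 28783.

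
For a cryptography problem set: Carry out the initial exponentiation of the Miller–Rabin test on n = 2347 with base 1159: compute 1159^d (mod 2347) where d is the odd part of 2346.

n − 1 = 2346 = 2^1 · 1173, so s = 1 and d = 1173.
Repeated squaring mod 2347: 1159^1 ≡ 1159, 1159^2 ≡ 797, 1159^4 ≡ 1519, 1159^8 ≡ 260, 1159^16 ≡ 1884, 1159^32 ≡ 792, 1159^64 ≡ 615, 1159^128 ≡ 358, 1159^256 ≡ 1426, 1159^512 ≡ 974, 1159^1024 ≡ 488.
1173 = 1024 + 128 + 16 + 4 + 1, so 1159^1173 ≡ 488·358·1884·1519·1159 ≡ 2346 (mod 2347).

2346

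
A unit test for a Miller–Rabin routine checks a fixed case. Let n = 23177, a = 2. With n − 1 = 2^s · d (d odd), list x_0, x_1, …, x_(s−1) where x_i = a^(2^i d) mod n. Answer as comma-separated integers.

n − 1 = 23176 = 2^3 · 2897, so s = 3 and d = 2897.
x_0 = 2^2897 mod 23177 = 15803.
x_1 = 15803^2 mod 23177 = 2634.
x_2 = 2634^2 mod 23177 = 8033.

15803, 2634, 8033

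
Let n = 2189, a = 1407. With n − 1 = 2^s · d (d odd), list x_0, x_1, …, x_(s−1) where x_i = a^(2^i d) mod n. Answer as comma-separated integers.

1638, 1519

n − 1 = 2188 = 2^2 · 547, so s = 2 and d = 547.
x_0 = 1407^547 mod 2189 = 1638.
x_1 = 1638^2 mod 2189 = 1519.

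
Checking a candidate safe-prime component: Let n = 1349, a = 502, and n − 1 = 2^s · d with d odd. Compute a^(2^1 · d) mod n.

767

n − 1 = 1348 = 2^2 · 337, so s = 2 and d = 337.
Repeated squaring mod 1349: 502^1 ≡ 502, 502^2 ≡ 1090, 502^4 ≡ 980, 502^8 ≡ 1261, 502^16 ≡ 999, 502^32 ≡ 1090, 502^64 ≡ 980, 502^128 ≡ 1261, 502^256 ≡ 999.
337 = 256 + 64 + 16 + 1, so 502^337 ≡ 999·980·999·502 ≡ 806 (mod 1349).
x_0 = 806.
x_1 = 806^2 mod 1349 = 767.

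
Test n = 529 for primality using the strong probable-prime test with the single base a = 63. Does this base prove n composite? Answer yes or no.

n − 1 = 528 = 2^4 · 33, so s = 4 and d = 33.
x_0 = 63^33 mod 529 = 528.
x_0 = 528 ≡ −1, so 63 is not a witness.

no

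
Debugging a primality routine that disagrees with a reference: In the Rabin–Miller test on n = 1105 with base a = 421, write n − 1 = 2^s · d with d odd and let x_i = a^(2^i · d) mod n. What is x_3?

n − 1 = 1104 = 2^4 · 69, so s = 4 and d = 69.
x_0 = 421^69 mod 1105 = 421.
x_1 = 421^2 mod 1105 = 441.
x_2 = 441^2 mod 1105 = 1.
x_3 = 1^2 mod 1105 = 1.

1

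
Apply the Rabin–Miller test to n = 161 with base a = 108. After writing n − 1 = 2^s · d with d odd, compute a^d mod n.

75

n − 1 = 160 = 2^5 · 5, so s = 5 and d = 5.
Repeated squaring mod 161: 108^1 ≡ 108, 108^2 ≡ 72, 108^4 ≡ 32.
5 = 4 + 1, so 108^5 ≡ 32·108 ≡ 75 (mod 161).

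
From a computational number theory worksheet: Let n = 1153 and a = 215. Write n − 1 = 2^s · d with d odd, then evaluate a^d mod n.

n − 1 = 1152 = 2^7 · 9, so s = 7 and d = 9.
215^9 mod 1153 = 613.

613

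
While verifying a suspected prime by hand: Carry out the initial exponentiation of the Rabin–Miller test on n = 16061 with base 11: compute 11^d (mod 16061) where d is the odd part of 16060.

1

n − 1 = 16060 = 2^2 · 4015, so s = 2 and d = 4015.
11^4015 mod 16061 = 1.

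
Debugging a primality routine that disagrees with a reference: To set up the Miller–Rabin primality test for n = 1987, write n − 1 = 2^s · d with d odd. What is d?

993

Halving: 1986 → 993; 993 is odd.
So 1986 = 2^1 · 993.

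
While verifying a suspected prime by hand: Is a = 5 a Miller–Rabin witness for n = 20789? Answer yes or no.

n − 1 = 20788 = 2^2 · 5197, so s = 2 and d = 5197.
x_0 = 5^5197 mod 20789 = 20788.
x_0 = 20788 ≡ −1, so 5 is not a witness.

no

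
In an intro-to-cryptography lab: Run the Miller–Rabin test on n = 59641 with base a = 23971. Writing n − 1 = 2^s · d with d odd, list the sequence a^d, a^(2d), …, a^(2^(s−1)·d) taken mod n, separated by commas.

n − 1 = 59640 = 2^3 · 7455, so s = 3 and d = 7455.
x_0 = 23971^7455 mod 59641 = 15522.
x_1 = 15522^2 mod 59641 = 42485.
x_2 = 42485^2 mod 59641 = 1.

15522, 42485, 1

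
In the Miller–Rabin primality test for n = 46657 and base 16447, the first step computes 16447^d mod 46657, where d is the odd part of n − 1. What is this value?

n − 1 = 46656 = 2^6 · 729, so s = 6 and d = 729.
By repeated squaring, 16447^729 ≡ 3151 (mod 46657).

3151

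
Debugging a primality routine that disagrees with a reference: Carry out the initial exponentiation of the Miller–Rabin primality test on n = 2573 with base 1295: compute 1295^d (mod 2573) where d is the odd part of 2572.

1624

n − 1 = 2572 = 2^2 · 643, so s = 2 and d = 643.
1295^643 mod 2573 = 1624.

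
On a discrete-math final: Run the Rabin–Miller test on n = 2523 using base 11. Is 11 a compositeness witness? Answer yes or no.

yes

n − 1 = 2522 = 2^1 · 1261, so s = 1 and d = 1261.
Repeated squaring mod 2523: 11^1 ≡ 11, 11^2 ≡ 121, 11^4 ≡ 2026, 11^8 ≡ 2278, 11^16 ≡ 1996, 11^32 ≡ 199, 11^64 ≡ 1756, 11^128 ≡ 430, 11^256 ≡ 721, 11^512 ≡ 103, 11^1024 ≡ 517.
1261 = 1024 + 128 + 64 + 32 + 8 + 4 + 1, so 11^1261 ≡ 517·430·1756·199·2278·2026·11 ≡ 2186 (mod 2523).
x_0 = 11^1261 mod 2523 = 2186.
x_0 ∉ {1, 2522} and s = 1, so 11 is a Miller–Rabin witness and 2523 is composite.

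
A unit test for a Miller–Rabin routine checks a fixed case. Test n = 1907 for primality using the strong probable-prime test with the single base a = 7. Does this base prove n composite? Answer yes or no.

no

n − 1 = 1906 = 2^1 · 953, so s = 1 and d = 953.
x_0 = 7^953 mod 1907 = 1.
x_0 = 1, so 7 is not a witness.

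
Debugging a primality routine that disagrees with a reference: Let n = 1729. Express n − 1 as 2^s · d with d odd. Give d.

Halving: 1728 → 864 → 432 → 216 → 108 → 54 → 27; 27 is odd.
So 1728 = 2^6 · 27.

27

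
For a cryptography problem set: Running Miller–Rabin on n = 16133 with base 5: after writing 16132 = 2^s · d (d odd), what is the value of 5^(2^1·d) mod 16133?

n − 1 = 16132 = 2^2 · 4033, so s = 2 and d = 4033.
Repeated squaring mod 16133: 5^1 ≡ 5, 5^2 ≡ 25, 5^4 ≡ 625, 5^8 ≡ 3433, 5^16 ≡ 8399, 5^32 ≡ 9725, 5^64 ≡ 3979, 5^128 ≡ 5968, 5^256 ≡ 11493, 5^512 ≡ 8178, 5^1024 ≡ 8399, 5^2048 ≡ 9725.
4033 = 2048 + 1024 + 512 + 256 + 128 + 64 + 1, so 5^4033 ≡ 9725·8399·8178·11493·5968·3979·5 ≡ 5 (mod 16133).
x_0 = 5.
x_1 = 5^2 mod 16133 = 25.

25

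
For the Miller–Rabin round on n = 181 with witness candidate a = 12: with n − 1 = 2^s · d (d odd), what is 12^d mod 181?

n − 1 = 180 = 2^2 · 45, so s = 2 and d = 45.
12^45 mod 181 = 180.

180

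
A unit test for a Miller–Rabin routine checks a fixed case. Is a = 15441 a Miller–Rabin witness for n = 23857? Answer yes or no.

n − 1 = 23856 = 2^4 · 1491, so s = 4 and d = 1491.
x_0 = 15441^1491 mod 23857 = 4030.
x_0 is neither 1 nor 23856, so continue squaring.
x_1 = 4030^2 mod 23857 = 18140.
x_2 = 18140^2 mod 23857 = 23856.
x_2 ≡ −1, so 15441 is not a witness.

no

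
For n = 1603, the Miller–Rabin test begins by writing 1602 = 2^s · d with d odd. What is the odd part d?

801

Halving: 1602 → 801; 801 is odd.
So 1602 = 2^1 · 801.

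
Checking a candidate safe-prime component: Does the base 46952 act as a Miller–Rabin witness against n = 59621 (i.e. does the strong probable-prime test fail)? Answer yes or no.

no

n − 1 = 59620 = 2^2 · 14905, so s = 2 and d = 14905.
x_0 = 46952^14905 mod 59621 = 10727.
x_0 is neither 1 nor 59620, so continue squaring.
x_1 = 10727^2 mod 59621 = 59620.
x_1 ≡ −1, so 46952 is not a witness.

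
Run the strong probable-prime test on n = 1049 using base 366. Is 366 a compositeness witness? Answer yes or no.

n − 1 = 1048 = 2^3 · 131, so s = 3 and d = 131.
x_0 = 366^131 mod 1049 = 588.
x_0 is neither 1 nor 1048, so continue squaring.
x_1 = 588^2 mod 1049 = 623.
x_2 = 623^2 mod 1049 = 1048.
x_2 ≡ −1, so 366 is not a witness.

no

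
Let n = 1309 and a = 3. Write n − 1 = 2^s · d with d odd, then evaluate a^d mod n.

1252

n − 1 = 1308 = 2^2 · 327, so s = 2 and d = 327.
3^327 mod 1309 = 1252.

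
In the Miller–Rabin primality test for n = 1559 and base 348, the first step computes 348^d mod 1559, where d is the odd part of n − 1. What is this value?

n − 1 = 1558 = 2^1 · 779, so s = 1 and d = 779.
By repeated squaring, 348^779 ≡ 1 (mod 1559).

1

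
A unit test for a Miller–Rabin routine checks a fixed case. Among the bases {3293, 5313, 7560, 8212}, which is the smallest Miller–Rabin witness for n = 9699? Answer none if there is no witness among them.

n − 1 = 9698 = 2^1 · 4849, so s = 1 and d = 4849.
Base 3293: x_0 = 3293^4849 mod 9699 = 9698. x_0 = 9698 ≡ −1, so 3293 is not a witness.
Base 5313: x_0 = 5313^4849 mod 9699 = 531. x_0 ∉ {1, 9698} and s = 1, so 5313 is a Miller–Rabin witness and 9699 is composite.
Base 7560: x_0 = 7560^4849 mod 9699 = 6966. x_0 ∉ {1, 9698} and s = 1, so 7560 is a Miller–Rabin witness and 9699 is composite.
Base 8212: x_0 = 8212^4849 mod 9699 = 2143. x_0 ∉ {1, 9698} and s = 1, so 8212 is a Miller–Rabin witness and 9699 is composite.
The smallest witness among the given bases is 5313.

5313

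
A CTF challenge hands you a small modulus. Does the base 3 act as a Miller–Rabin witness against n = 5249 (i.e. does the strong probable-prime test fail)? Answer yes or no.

n − 1 = 5248 = 2^7 · 41, so s = 7 and d = 41.
x_0 = 3^41 mod 5249 = 3296.
x_0 is neither 1 nor 5248, so continue squaring.
x_1 = 3296^2 mod 5249 = 3435.
x_2 = 3435^2 mod 5249 = 4722.
x_3 = 4722^2 mod 5249 = 4781.
x_4 = 4781^2 mod 5249 = 3815.
x_5 = 3815^2 mod 5249 = 3997.
x_6 = 3997^2 mod 5249 = 3302.
Reached i = s−1 = 6 without hitting −1: 3 is a Miller–Rabin witness and 5249 is composite.

yes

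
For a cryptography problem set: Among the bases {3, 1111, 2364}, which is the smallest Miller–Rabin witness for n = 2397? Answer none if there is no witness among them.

3

n − 1 = 2396 = 2^2 · 599, so s = 2 and d = 599.
Base 3: x_0 = 3^599 mod 2397 = 708. x_0 is neither 1 nor 2396, so continue squaring. x_1 = 708^2 mod 2397 = 291. Reached i = s−1 = 1 without hitting −1: 3 is a Miller–Rabin witness and 2397 is composite.
Base 1111: x_0 = 1111^599 mod 2397 = 1816. x_0 is neither 1 nor 2396, so continue squaring. x_1 = 1816^2 mod 2397 = 1981. Reached i = s−1 = 1 without hitting −1: 1111 is a Miller–Rabin witness and 2397 is composite.
Base 2364: x_0 = 2364^599 mod 2397 = 2364. x_0 is neither 1 nor 2396, so continue squaring. x_1 = 2364^2 mod 2397 = 1089. Reached i = s−1 = 1 without hitting −1: 2364 is a Miller–Rabin witness and 2397 is composite.
The smallest witness among the given bases is 3.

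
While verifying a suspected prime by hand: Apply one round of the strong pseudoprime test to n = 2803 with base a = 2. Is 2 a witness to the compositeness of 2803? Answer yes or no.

n − 1 = 2802 = 2^1 · 1401, so s = 1 and d = 1401.
x_0 = 2^1401 mod 2803 = 2802.
x_0 = 2802 ≡ −1, so 2 is not a witness.

no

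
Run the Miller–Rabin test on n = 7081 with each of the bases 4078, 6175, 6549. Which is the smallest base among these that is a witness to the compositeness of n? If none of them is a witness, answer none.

n − 1 = 7080 = 2^3 · 885, so s = 3 and d = 885.
Base 4078: x_0 = 4078^885 mod 7081 = 3733. x_0 is neither 1 nor 7080, so continue squaring. x_1 = 3733^2 mod 7081 = 6962. x_2 = 6962^2 mod 7081 = 7080. x_2 ≡ −1, so 4078 is not a witness.
Base 6175: x_0 = 6175^885 mod 7081 = 3234. x_0 is neither 1 nor 7080, so continue squaring. x_1 = 3234^2 mod 7081 = 119. x_2 = 119^2 mod 7081 = 7080. x_2 ≡ −1, so 6175 is not a witness.
Base 6549: x_0 = 6549^885 mod 7081 = 241. x_0 is neither 1 nor 7080, so continue squaring. x_1 = 241^2 mod 7081 = 1433. x_2 = 1433^2 mod 7081 = 7080. x_2 ≡ −1, so 6549 is not a witness.
No listed base is a witness for 7081.

none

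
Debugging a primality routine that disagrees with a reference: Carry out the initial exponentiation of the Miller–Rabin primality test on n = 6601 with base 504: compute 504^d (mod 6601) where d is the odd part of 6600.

n − 1 = 6600 = 2^3 · 825, so s = 3 and d = 825.
504^825 mod 6601 = 735.

735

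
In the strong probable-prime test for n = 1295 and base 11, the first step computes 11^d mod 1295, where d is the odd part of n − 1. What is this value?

471

n − 1 = 1294 = 2^1 · 647, so s = 1 and d = 647.
11^647 mod 1295 = 471.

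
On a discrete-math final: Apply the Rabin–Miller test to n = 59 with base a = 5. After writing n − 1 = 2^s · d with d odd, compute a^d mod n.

n − 1 = 58 = 2^1 · 29, so s = 1 and d = 29.
5^29 mod 59 = 1.

1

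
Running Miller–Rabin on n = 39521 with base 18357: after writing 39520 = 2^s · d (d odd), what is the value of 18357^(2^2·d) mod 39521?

n − 1 = 39520 = 2^5 · 1235, so s = 5 and d = 1235.
x_0 = 18357^1235 mod 39521 = 33550.
x_1 = 33550^2 mod 39521 = 4899.
x_2 = 4899^2 mod 39521 = 10954.

10954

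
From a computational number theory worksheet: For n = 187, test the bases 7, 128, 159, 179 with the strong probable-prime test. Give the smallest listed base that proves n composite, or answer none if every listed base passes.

n − 1 = 186 = 2^1 · 93, so s = 1 and d = 93.
Base 7: x_0 = 7^93 mod 187 = 57. x_0 ∉ {1, 186} and s = 1, so 7 is a Miller–Rabin witness and 187 is composite.
Base 128: x_0 = 128^93 mod 187 = 178. x_0 ∉ {1, 186} and s = 1, so 128 is a Miller–Rabin witness and 187 is composite.
Base 159: x_0 = 159^93 mod 187 = 180. x_0 ∉ {1, 186} and s = 1, so 159 is a Miller–Rabin witness and 187 is composite.
Base 179: x_0 = 179^93 mod 187 = 93. x_0 ∉ {1, 186} and s = 1, so 179 is a Miller–Rabin witness and 187 is composite.
The smallest witness among the given bases is 7.

7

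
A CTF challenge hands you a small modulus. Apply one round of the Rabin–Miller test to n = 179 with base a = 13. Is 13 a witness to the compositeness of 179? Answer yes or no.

n − 1 = 178 = 2^1 · 89, so s = 1 and d = 89.
x_0 = 13^89 mod 179 = 1.
x_0 = 1, so 13 is not a witness.

no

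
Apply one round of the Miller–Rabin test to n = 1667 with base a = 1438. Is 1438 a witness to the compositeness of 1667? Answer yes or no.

no

n − 1 = 1666 = 2^1 · 833, so s = 1 and d = 833.
x_0 = 1438^833 mod 1667 = 1666.
x_0 = 1666 ≡ −1, so 1438 is not a witness.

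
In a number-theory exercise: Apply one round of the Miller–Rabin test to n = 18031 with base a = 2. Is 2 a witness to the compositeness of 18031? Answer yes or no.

n − 1 = 18030 = 2^1 · 9015, so s = 1 and d = 9015.
By repeated squaring, 2^9015 ≡ 14737 (mod 18031).
x_0 = 2^9015 mod 18031 = 14737.
x_0 ∉ {1, 18030} and s = 1, so 2 is a Miller–Rabin witness and 18031 is composite.

yes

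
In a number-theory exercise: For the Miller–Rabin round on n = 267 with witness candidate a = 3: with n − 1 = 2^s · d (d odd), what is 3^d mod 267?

264

n − 1 = 266 = 2^1 · 133, so s = 1 and d = 133.
Repeated squaring mod 267: 3^1 ≡ 3, 3^2 ≡ 9, 3^4 ≡ 81, 3^8 ≡ 153, 3^16 ≡ 180, 3^32 ≡ 93, 3^64 ≡ 105, 3^128 ≡ 78.
133 = 128 + 4 + 1, so 3^133 ≡ 78·81·3 ≡ 264 (mod 267).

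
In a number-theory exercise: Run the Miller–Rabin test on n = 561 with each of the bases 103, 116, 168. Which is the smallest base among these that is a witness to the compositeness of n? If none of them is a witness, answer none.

116

n − 1 = 560 = 2^4 · 35, so s = 4 and d = 35.
Base 103: x_0 = 103^35 mod 561 = 1. x_0 = 1, so 103 is not a witness.
Base 116: x_0 = 116^35 mod 561 = 296. x_0 is neither 1 nor 560, so continue squaring. x_1 = 296^2 mod 561 = 100. x_2 = 100^2 mod 561 = 463. x_3 = 463^2 mod 561 = 67. Reached i = s−1 = 3 without hitting −1: 116 is a Miller–Rabin witness and 561 is composite.
Base 168: x_0 = 168^35 mod 561 = 111. x_0 is neither 1 nor 560, so continue squaring. x_1 = 111^2 mod 561 = 540. x_2 = 540^2 mod 561 = 441. x_3 = 441^2 mod 561 = 375. Reached i = s−1 = 3 without hitting −1: 168 is a Miller–Rabin witness and 561 is composite.
The smallest witness among the given bases is 116.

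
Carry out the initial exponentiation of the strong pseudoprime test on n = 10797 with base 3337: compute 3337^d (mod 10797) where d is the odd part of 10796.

n − 1 = 10796 = 2^2 · 2699, so s = 2 and d = 2699.
3337^2699 mod 10797 = 3277.

3277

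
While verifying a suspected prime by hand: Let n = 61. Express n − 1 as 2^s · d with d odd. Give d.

Halving: 60 → 30 → 15; 15 is odd.
So 60 = 2^2 · 15.

15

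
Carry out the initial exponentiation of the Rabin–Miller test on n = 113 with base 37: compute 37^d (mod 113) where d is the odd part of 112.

42

n − 1 = 112 = 2^4 · 7, so s = 4 and d = 7.
Repeated squaring mod 113: 37^1 ≡ 37, 37^2 ≡ 13, 37^4 ≡ 56.
7 = 4 + 2 + 1, so 37^7 ≡ 56·13·37 ≡ 42 (mod 113).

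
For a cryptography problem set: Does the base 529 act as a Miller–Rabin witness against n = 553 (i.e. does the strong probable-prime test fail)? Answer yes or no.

n − 1 = 552 = 2^3 · 69, so s = 3 and d = 69.
x_0 = 529^69 mod 553 = 1.
x_0 = 1, so 529 is not a witness.

no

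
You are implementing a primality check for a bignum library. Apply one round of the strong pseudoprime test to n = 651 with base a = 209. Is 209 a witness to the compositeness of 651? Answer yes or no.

no

n − 1 = 650 = 2^1 · 325, so s = 1 and d = 325.
x_0 = 209^325 mod 651 = 650.
x_0 = 650 ≡ −1, so 209 is not a witness.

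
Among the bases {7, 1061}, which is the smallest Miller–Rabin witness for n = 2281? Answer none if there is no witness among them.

n − 1 = 2280 = 2^3 · 285, so s = 3 and d = 285.
Base 7: x_0 = 7^285 mod 2281 = 1207. x_0 is neither 1 nor 2280, so continue squaring. x_1 = 1207^2 mod 2281 = 1571. x_2 = 1571^2 mod 2281 = 2280. x_2 ≡ −1, so 7 is not a witness.
Base 1061: x_0 = 1061^285 mod 2281 = 1207. x_0 is neither 1 nor 2280, so continue squaring. x_1 = 1207^2 mod 2281 = 1571. x_2 = 1571^2 mod 2281 = 2280. x_2 ≡ −1, so 1061 is not a witness.
No listed base is a witness for 2281.

none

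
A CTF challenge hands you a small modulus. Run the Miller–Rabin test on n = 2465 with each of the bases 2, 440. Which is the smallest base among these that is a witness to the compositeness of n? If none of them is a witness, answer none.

n − 1 = 2464 = 2^5 · 77, so s = 5 and d = 77.
Base 2: x_0 = 2^77 mod 2465 = 1902. x_0 is neither 1 nor 2464, so continue squaring. x_1 = 1902^2 mod 2465 = 1449. x_2 = 1449^2 mod 2465 = 1886. x_3 = 1886^2 mod 2465 = 1. x_3 = 1 but x_2 ≠ ±1, a nontrivial square root of 1 — 2 is a witness and 2465 is composite.
Base 440: x_0 = 440^77 mod 2465 = 1855. x_0 is neither 1 nor 2464, so continue squaring. x_1 = 1855^2 mod 2465 = 2350. x_2 = 2350^2 mod 2465 = 900. x_3 = 900^2 mod 2465 = 1480. x_4 = 1480^2 mod 2465 = 1480. Reached i = s−1 = 4 without hitting −1: 440 is a Miller–Rabin witness and 2465 is composite.
The smallest witness among the given bases is 2.

2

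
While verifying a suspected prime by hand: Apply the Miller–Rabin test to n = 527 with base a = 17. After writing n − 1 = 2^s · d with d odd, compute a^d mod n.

323

n − 1 = 526 = 2^1 · 263, so s = 1 and d = 263.
Repeated squaring mod 527: 17^1 ≡ 17, 17^2 ≡ 289, 17^4 ≡ 255, 17^8 ≡ 204, 17^16 ≡ 510, 17^32 ≡ 289, 17^64 ≡ 255, 17^128 ≡ 204, 17^256 ≡ 510.
263 = 256 + 4 + 2 + 1, so 17^263 ≡ 510·255·289·17 ≡ 323 (mod 527).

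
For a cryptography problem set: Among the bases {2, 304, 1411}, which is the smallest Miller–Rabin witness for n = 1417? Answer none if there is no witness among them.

n − 1 = 1416 = 2^3 · 177, so s = 3 and d = 177.
Base 2: x_0 = 2^177 mod 1417 = 1240. x_0 is neither 1 nor 1416, so continue squaring. x_1 = 1240^2 mod 1417 = 155. x_2 = 155^2 mod 1417 = 1353. Reached i = s−1 = 2 without hitting −1: 2 is a Miller–Rabin witness and 1417 is composite.
Base 304: x_0 = 304^177 mod 1417 = 226. x_0 is neither 1 nor 1416, so continue squaring. x_1 = 226^2 mod 1417 = 64. x_2 = 64^2 mod 1417 = 1262. Reached i = s−1 = 2 without hitting −1: 304 is a Miller–Rabin witness and 1417 is composite.
Base 1411: x_0 = 1411^177 mod 1417 = 840. x_0 is neither 1 nor 1416, so continue squaring. x_1 = 840^2 mod 1417 = 1351. x_2 = 1351^2 mod 1417 = 105. Reached i = s−1 = 2 without hitting −1: 1411 is a Miller–Rabin witness and 1417 is composite.
The smallest witness among the given bases is 2.

2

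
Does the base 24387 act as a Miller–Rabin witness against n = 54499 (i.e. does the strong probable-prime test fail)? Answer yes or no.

n − 1 = 54498 = 2^1 · 27249, so s = 1 and d = 27249.
x_0 = 24387^27249 mod 54499 = 1.
x_0 = 1, so 24387 is not a witness.

no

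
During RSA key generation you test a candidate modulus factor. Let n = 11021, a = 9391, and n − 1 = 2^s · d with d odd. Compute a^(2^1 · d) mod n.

7534

n − 1 = 11020 = 2^2 · 2755, so s = 2 and d = 2755.
x_0 = 9391^2755 mod 11021 = 1254.
x_1 = 1254^2 mod 11021 = 7534.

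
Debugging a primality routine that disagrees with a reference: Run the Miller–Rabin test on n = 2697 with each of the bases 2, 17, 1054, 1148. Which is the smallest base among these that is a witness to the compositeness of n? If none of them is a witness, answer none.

2

n − 1 = 2696 = 2^3 · 337, so s = 3 and d = 337.
Base 2: x_0 = 2^337 mod 2697 = 872. x_0 is neither 1 nor 2696, so continue squaring. x_1 = 872^2 mod 2697 = 2527. x_2 = 2527^2 mod 2697 = 1930. Reached i = s−1 = 2 without hitting −1: 2 is a Miller–Rabin witness and 2697 is composite.
Base 17: x_0 = 17^337 mod 2697 = 539. x_0 is neither 1 nor 2696, so continue squaring. x_1 = 539^2 mod 2697 = 1942. x_2 = 1942^2 mod 2697 = 958. Reached i = s−1 = 2 without hitting −1: 17 is a Miller–Rabin witness and 2697 is composite.
Base 1054: x_0 = 1054^337 mod 2697 = 1054. x_0 is neither 1 nor 2696, so continue squaring. x_1 = 1054^2 mod 2697 = 2449. x_2 = 2449^2 mod 2697 = 2170. Reached i = s−1 = 2 without hitting −1: 1054 is a Miller–Rabin witness and 2697 is composite.
Base 1148: x_0 = 1148^337 mod 2697 = 1148. x_0 is neither 1 nor 2696, so continue squaring. x_1 = 1148^2 mod 2697 = 1768. x_2 = 1768^2 mod 2697 = 1. x_2 = 1 but x_1 ≠ ±1, a nontrivial square root of 1 — 1148 is a witness and 2697 is composite.
The smallest witness among the given bases is 2.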